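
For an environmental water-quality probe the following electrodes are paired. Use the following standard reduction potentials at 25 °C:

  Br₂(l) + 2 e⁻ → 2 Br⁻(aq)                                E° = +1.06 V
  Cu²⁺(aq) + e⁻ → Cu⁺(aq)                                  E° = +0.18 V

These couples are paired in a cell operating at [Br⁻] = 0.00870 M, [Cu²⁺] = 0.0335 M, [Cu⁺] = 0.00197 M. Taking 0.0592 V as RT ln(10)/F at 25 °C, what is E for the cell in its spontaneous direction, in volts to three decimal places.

Br₂/Br⁻ is the cathode (higher E°), Cu²⁺/Cu⁺ the anode: E°cell = +1.06 − (+0.18) = +0.88 V, n = 2.
Overall: Br₂(l) + 2 Cu⁺(aq) → 2 Br⁻(aq) + 2 Cu²⁺(aq)
Q = [Br⁻]^2·[Cu²⁺]^2 / ([Cu⁺]^2); log Q = -1.660.
E = E° − (0.0592/n) log Q = +0.88 − (0.0592/2)(-1.660) = +0.929 V.

+0.929 V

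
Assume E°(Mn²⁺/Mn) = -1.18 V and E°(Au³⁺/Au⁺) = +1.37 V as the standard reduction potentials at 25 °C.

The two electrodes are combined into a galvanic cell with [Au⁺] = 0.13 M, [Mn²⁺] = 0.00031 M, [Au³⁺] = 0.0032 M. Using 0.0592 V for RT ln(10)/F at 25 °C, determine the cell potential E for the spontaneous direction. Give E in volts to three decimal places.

Au³⁺/Au⁺ is the cathode (higher E°), Mn²⁺/Mn the anode: E°cell = +1.37 − (-1.18) = +2.55 V, n = 2.
Overall: Au³⁺(aq) + Mn(s) → Au⁺(aq) + Mn²⁺(aq)
Q = [Au⁺]·[Mn²⁺] / ([Au³⁺]); log Q = -1.900.
E = E° − (0.0592/n) log Q = +2.55 − (0.0592/2)(-1.900) = +2.606 V.

+2.606 V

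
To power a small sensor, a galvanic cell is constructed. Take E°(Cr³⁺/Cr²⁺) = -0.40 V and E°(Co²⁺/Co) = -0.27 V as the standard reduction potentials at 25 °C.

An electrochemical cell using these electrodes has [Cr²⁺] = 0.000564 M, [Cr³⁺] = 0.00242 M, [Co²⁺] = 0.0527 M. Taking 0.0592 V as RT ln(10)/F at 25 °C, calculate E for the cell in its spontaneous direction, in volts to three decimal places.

+0.055 V

Co²⁺/Co is the cathode (higher E°), Cr³⁺/Cr²⁺ the anode: E°cell = -0.27 − (-0.40) = +0.13 V, n = 2.
Overall: Co²⁺(aq) + 2 Cr²⁺(aq) → Co(s) + 2 Cr³⁺(aq)
Q = [Cr³⁺]^2 / ([Co²⁺]·[Cr²⁺]^2); log Q = 2.543.
E = E° − (0.0592/n) log Q = +0.13 − (0.0592/2)(2.543) = +0.055 V.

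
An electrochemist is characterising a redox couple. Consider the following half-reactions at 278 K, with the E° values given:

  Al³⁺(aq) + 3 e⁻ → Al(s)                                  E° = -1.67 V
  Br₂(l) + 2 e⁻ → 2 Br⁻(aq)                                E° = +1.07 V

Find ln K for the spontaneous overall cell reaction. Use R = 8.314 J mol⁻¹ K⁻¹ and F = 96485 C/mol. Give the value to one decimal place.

Cathode: Br₂/Br⁻; anode: Al³⁺/Al. E°cell = (+1.07) − (-1.67) = +2.74 V, with n = 6.
ΔG° = −nFE° = −RT ln K, so ln K = nFE°/(RT) = (6)(96485)(+2.74) / ((8.314)(278)) = 686.289.

686.3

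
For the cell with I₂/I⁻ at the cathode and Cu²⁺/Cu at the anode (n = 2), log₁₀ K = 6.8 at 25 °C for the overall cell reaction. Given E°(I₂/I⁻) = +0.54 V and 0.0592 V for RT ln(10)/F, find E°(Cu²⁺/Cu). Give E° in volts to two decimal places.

E°cell = (0.0592/n)·log K = (0.0592/2)(6.8) = +0.201 V.
Since I₂/I⁻ is the cathode and Cu²⁺/Cu the anode, E°cell = E°(I₂/I⁻) − E°(Cu²⁺/Cu).
So E°(Cu²⁺/Cu) = E°(I₂/I⁻) − E°cell = (+0.54) − (+0.201) = +0.34 V.

+0.34 V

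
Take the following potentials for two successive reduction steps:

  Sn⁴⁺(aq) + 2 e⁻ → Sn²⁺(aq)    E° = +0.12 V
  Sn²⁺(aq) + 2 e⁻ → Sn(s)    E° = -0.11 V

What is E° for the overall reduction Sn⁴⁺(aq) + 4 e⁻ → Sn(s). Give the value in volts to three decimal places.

+0.005 V

Adding the free-energy changes (−nFE°) of the two steps gives −n₃FE°₃ = −n₁FE°₁ − n₂FE°₂.
E°₃ = (2×+0.12 + 2×-0.11) / 4 = (+0.020) / 4 = +0.005 V.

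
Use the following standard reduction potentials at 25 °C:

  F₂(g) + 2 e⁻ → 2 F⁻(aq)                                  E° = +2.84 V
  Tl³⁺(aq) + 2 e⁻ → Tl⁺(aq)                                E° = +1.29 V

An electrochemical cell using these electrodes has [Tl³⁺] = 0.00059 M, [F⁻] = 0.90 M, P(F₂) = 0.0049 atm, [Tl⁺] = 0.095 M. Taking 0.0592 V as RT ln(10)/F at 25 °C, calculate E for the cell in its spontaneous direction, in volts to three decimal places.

+1.550 V

F₂/F⁻ is the cathode (higher E°), Tl³⁺/Tl⁺ the anode: E°cell = +2.84 − (+1.29) = +1.55 V, n = 2.
Overall: F₂(g) + Tl⁺(aq) → 2 F⁻(aq) + Tl³⁺(aq)
Q = [F⁻]^2·[Tl³⁺] / (P(F₂)·[Tl⁺]); log Q = 0.011.
E = E° − (0.0592/n) log Q = +1.55 − (0.0592/2)(0.011) = +1.550 V.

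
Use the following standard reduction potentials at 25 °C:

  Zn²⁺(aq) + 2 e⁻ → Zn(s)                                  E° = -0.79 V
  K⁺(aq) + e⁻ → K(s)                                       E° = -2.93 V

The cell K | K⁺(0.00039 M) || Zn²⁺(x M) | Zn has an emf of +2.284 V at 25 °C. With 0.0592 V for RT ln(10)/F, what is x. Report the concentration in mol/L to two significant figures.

0.011 M

Zn²⁺/Zn is the cathode, K⁺/K the anode: E°cell = +2.14 V, n = 2.
Overall reaction: Zn²⁺(aq) + 2 K(s) → Zn(s) + 2 K⁺(aq); Q = [K⁺]^2/[Zn²⁺]^1.
From E = E° − (0.0592/n) log Q: log Q = (E° − E)·n/0.0592 = (+2.14 − (+2.284))·2/0.0592 = -4.8649.
So 1·log[Zn²⁺] = 2·log(0.00039) − log Q = -6.8179 − (-4.8649) = -1.9530; [Zn²⁺] = 10^(-1.9530) ≈ 0.011 M.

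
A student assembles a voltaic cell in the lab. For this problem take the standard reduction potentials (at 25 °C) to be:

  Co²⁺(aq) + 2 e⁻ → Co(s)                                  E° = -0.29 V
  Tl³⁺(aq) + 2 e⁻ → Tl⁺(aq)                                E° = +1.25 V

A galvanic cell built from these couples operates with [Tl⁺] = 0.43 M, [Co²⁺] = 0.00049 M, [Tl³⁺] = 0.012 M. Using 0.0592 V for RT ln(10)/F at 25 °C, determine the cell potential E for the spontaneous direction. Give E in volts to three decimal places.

+1.592 V

Tl³⁺/Tl⁺ is the cathode (higher E°), Co²⁺/Co the anode: E°cell = +1.25 − (-0.29) = +1.54 V, n = 2.
Overall: Tl³⁺(aq) + Co(s) → Tl⁺(aq) + Co²⁺(aq)
Q = [Tl⁺]·[Co²⁺] / ([Tl³⁺]); log Q = -1.756.
E = E° − (0.0592/n) log Q = +1.54 − (0.0592/2)(-1.756) = +1.592 V.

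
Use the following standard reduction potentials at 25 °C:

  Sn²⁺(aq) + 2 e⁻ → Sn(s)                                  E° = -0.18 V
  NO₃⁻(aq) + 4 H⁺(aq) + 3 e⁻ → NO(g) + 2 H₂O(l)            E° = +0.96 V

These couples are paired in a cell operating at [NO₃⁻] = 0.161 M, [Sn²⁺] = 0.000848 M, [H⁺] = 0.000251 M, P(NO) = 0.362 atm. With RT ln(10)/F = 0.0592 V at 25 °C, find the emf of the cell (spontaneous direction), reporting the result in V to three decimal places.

NO₃⁻/NO is the cathode (higher E°), Sn²⁺/Sn the anode: E°cell = +0.96 − (-0.18) = +1.14 V, n = 6.
Overall: 2 NO₃⁻(aq) + 8 H⁺(aq) + 3 Sn(s) → 2 NO(g) + 4 H₂O(l) + 3 Sn²⁺(aq)
Q = P(NO)^2·[Sn²⁺]^3 / ([NO₃⁻]^2·[H⁺]^8); log Q = 20.292.
E = E° − (0.0592/n) log Q = +1.14 − (0.0592/6)(20.292) = +0.940 V.

+0.940 V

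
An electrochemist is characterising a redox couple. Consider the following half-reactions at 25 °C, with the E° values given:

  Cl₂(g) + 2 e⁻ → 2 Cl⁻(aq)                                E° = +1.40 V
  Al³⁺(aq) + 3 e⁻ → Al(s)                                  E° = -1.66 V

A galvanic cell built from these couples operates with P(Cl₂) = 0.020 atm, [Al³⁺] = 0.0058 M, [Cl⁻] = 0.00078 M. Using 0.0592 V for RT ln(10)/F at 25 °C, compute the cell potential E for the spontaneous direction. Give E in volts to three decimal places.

Cl₂/Cl⁻ is the cathode (higher E°), Al³⁺/Al the anode: E°cell = +1.40 − (-1.66) = +3.06 V, n = 6.
Overall: 3 Cl₂(g) + 2 Al(s) → 6 Cl⁻(aq) + 2 Al³⁺(aq)
Q = [Cl⁻]^6·[Al³⁺]^2 / (P(Cl₂)^3); log Q = -18.024.
E = E° − (0.0592/n) log Q = +3.06 − (0.0592/6)(-18.024) = +3.238 V.

+3.238 V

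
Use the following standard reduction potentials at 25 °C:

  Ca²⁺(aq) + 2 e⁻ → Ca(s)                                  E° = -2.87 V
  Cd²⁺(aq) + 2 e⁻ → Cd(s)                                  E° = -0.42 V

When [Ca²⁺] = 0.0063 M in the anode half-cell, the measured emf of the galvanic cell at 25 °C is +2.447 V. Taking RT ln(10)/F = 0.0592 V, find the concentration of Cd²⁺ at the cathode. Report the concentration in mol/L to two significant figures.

Cd²⁺/Cd is the cathode, Ca²⁺/Ca the anode: E°cell = +2.45 V, n = 2.
Overall reaction: Cd²⁺(aq) + Ca(s) → Cd(s) + Ca²⁺(aq); Q = [Ca²⁺]^1/[Cd²⁺]^1.
From E = E° − (0.0592/n) log Q: log Q = (E° − E)·n/0.0592 = (+2.45 − (+2.447))·2/0.0592 = 0.1014.
So 1·log[Cd²⁺] = 1·log(0.0063) − log Q = -2.2007 − (0.1014) = -2.3021; [Cd²⁺] = 10^(-2.3021) ≈ 0.0050 M.

0.0050 M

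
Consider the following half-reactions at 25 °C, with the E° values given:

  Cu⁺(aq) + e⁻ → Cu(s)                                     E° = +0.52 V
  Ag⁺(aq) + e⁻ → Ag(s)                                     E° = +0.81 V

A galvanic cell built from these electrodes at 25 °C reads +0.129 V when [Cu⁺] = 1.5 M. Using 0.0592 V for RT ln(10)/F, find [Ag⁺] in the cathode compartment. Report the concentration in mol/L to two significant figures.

0.0029 M

Ag⁺/Ag is the cathode, Cu⁺/Cu the anode: E°cell = +0.29 V, n = 1.
Overall reaction: Ag⁺(aq) + Cu(s) → Ag(s) + Cu⁺(aq); Q = [Cu⁺]^1/[Ag⁺]^1.
From E = E° − (0.0592/n) log Q: log Q = (E° − E)·n/0.0592 = (+0.29 − (+0.129))·1/0.0592 = 2.7196.
So 1·log[Ag⁺] = 1·log(1.5) − log Q = 0.1761 − (2.7196) = -2.5435; [Ag⁺] = 10^(-2.5435) ≈ 0.0029 M.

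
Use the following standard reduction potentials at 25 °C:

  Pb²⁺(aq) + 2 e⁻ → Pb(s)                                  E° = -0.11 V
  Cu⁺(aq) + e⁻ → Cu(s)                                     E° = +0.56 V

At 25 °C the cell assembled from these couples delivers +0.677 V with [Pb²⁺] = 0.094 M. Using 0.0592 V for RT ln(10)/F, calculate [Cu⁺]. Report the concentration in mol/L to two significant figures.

Cu⁺/Cu is the cathode, Pb²⁺/Pb the anode: E°cell = +0.67 V, n = 2.
Overall reaction: 2 Cu⁺(aq) + Pb(s) → 2 Cu(s) + Pb²⁺(aq); Q = [Pb²⁺]^1/[Cu⁺]^2.
From E = E° − (0.0592/n) log Q: log Q = (E° − E)·n/0.0592 = (+0.67 − (+0.677))·2/0.0592 = -0.2365.
So 2·log[Cu⁺] = 1·log(0.094) − log Q = -1.0269 − (-0.2365) = -0.7904; log[Cu⁺] = -0.7904 / 2 = -0.3952; [Cu⁺] = 10^(-0.3952) ≈ 0.40 M.

0.40 M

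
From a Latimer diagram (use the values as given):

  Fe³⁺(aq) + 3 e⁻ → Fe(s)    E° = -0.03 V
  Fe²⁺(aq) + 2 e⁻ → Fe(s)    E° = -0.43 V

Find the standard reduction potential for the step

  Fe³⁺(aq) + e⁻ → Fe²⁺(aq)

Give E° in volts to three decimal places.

+0.770 V

Sequential free energies add, so n₃E°₃ = n₁E°₁ + n₂E°₂.
With n₃ = 3, and the known step contributing 2×(-0.43) V, the unknown satisfies 1·E° = 3×(-0.03) − 2×(-0.43) = +0.770.
E° = +0.770 / 1 = +0.770 V.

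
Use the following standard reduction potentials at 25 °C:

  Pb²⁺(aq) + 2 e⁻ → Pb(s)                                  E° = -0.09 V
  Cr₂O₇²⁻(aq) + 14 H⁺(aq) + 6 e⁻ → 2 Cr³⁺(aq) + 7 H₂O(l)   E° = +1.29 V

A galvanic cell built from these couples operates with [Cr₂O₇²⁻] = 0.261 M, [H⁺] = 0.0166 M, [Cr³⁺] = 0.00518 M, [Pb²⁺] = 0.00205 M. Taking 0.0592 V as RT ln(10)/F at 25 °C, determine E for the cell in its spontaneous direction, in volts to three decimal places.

+1.253 V

Cr₂O₇²⁻/Cr³⁺ is the cathode (higher E°), Pb²⁺/Pb the anode: E°cell = +1.29 − (-0.09) = +1.38 V, n = 6.
Overall: Cr₂O₇²⁻(aq) + 14 H⁺(aq) + 3 Pb(s) → 2 Cr³⁺(aq) + 7 H₂O(l) + 3 Pb²⁺(aq)
Q = [Cr³⁺]^2·[Pb²⁺]^3 / ([Cr₂O₇²⁻]·[H⁺]^14); log Q = 12.866.
E = E° − (0.0592/n) log Q = +1.38 − (0.0592/6)(12.866) = +1.253 V.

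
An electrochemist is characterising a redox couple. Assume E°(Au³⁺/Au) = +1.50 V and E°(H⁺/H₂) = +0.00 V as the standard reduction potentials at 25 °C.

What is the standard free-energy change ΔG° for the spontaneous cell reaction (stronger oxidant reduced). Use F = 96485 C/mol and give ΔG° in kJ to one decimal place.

-868.4 kJ

Au³⁺/Au (E° = +1.50 V) is the cathode; H⁺/H₂ (E° = +0.00 V) is the anode, so E°cell = +1.50 V.
Balancing electrons gives n = 6 (lcm of 3 and 2).
ΔG° = −nFE° = −(6)(96485)(+1.50) = -868,365 J = -868.4 kJ.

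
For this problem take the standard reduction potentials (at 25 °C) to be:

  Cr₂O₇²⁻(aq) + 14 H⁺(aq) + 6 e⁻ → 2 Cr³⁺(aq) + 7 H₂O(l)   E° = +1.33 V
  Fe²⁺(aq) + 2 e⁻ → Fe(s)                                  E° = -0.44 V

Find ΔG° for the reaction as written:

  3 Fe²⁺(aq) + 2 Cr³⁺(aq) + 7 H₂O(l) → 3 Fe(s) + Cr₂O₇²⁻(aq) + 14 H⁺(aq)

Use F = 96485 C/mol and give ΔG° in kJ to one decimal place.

As written, Fe²⁺/Fe is reduced (cathode) and Cr₂O₇²⁻/Cr³⁺ is oxidised (anode), so E°cell = (-0.44) − (+1.33) = -1.77 V.
Balancing electrons gives n = 6.
ΔG° = −nFE° = −(6)(96485)(-1.77) = 1,024,671 J = +1024.7 kJ.

+1024.7 kJ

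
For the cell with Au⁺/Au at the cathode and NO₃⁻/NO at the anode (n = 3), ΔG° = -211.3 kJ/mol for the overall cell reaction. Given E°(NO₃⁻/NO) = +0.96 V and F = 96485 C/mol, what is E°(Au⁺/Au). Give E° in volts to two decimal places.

+1.69 V

E°cell = −ΔG°/(nF) = −(-211.3×10³)/((3)(96485)) = +0.730 V.
Since Au⁺/Au is the cathode and NO₃⁻/NO the anode, E°cell = E°(Au⁺/Au) − E°(NO₃⁻/NO).
So E°(Au⁺/Au) = E°cell + E°(NO₃⁻/NO) = +0.730 + (+0.96) = +1.69 V.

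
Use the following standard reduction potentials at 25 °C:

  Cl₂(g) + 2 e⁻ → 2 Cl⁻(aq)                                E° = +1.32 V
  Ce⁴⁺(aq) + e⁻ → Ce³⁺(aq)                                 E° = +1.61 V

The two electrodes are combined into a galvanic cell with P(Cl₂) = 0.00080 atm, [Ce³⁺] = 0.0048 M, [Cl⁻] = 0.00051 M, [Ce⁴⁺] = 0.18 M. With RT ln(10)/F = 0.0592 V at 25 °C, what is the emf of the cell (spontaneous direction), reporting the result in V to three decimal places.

+0.280 V

Ce⁴⁺/Ce³⁺ is the cathode (higher E°), Cl₂/Cl⁻ the anode: E°cell = +1.61 − (+1.32) = +0.29 V, n = 2.
Overall: 2 Ce⁴⁺(aq) + 2 Cl⁻(aq) → 2 Ce³⁺(aq) + Cl₂(g)
Q = [Ce³⁺]^2·P(Cl₂) / ([Ce⁴⁺]^2·[Cl⁻]^2); log Q = 0.340.
E = E° − (0.0592/n) log Q = +0.29 − (0.0592/2)(0.340) = +0.280 V.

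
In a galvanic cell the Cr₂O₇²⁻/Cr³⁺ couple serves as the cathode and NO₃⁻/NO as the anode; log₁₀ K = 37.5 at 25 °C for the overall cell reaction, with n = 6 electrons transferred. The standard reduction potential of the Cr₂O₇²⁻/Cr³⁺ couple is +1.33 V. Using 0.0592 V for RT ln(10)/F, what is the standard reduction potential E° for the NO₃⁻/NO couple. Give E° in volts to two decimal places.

+0.96 V

E°cell = (0.0592/n)·log K = (0.0592/6)(37.5) = +0.370 V.
Since Cr₂O₇²⁻/Cr³⁺ is the cathode and NO₃⁻/NO the anode, E°cell = E°(Cr₂O₇²⁻/Cr³⁺) − E°(NO₃⁻/NO).
So E°(NO₃⁻/NO) = E°(Cr₂O₇²⁻/Cr³⁺) − E°cell = (+1.33) − (+0.370) = +0.96 V.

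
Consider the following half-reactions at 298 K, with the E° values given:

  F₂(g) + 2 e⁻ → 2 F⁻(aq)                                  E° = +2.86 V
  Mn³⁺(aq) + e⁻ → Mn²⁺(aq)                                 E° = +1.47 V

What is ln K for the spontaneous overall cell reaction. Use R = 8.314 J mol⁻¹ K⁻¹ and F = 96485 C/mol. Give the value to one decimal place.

Cathode: F₂/F⁻; anode: Mn³⁺/Mn²⁺. E°cell = (+2.86) − (+1.47) = +1.39 V, with n = 2.
ΔG° = −nFE° = −RT ln K, so ln K = nFE°/(RT) = (2)(96485)(+1.39) / ((8.314)(298)) = 108.263.

108.3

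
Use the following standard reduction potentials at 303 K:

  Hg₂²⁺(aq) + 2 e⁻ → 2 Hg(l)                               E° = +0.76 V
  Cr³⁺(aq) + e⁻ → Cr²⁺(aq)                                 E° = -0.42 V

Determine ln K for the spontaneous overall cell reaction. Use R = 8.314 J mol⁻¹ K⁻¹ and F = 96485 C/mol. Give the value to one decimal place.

Cathode: Hg₂²⁺/Hg; anode: Cr³⁺/Cr²⁺. E°cell = (+0.76) − (-0.42) = +1.18 V, with n = 2.
ΔG° = −nFE° = −RT ln K, so ln K = nFE°/(RT) = (2)(96485)(+1.18) / ((8.314)(303)) = 90.390.

90.4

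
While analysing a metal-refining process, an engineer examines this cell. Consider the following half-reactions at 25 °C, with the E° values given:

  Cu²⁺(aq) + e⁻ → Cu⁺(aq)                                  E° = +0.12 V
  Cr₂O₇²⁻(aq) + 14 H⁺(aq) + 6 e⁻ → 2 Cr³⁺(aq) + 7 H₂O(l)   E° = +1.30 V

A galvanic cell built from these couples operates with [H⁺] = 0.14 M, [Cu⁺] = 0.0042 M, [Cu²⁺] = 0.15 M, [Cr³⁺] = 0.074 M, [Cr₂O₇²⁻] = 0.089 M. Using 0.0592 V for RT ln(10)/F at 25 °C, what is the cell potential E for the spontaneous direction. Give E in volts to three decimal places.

+0.982 V

Cr₂O₇²⁻/Cr³⁺ is the cathode (higher E°), Cu²⁺/Cu⁺ the anode: E°cell = +1.30 − (+0.12) = +1.18 V, n = 6.
Overall: Cr₂O₇²⁻(aq) + 14 H⁺(aq) + 6 Cu⁺(aq) → 2 Cr³⁺(aq) + 7 H₂O(l) + 6 Cu²⁺(aq)
Q = [Cr³⁺]^2·[Cu²⁺]^6 / ([Cr₂O₇²⁻]·[H⁺]^14·[Cu⁺]^6); log Q = 20.060.
E = E° − (0.0592/n) log Q = +1.18 − (0.0592/6)(20.060) = +0.982 V.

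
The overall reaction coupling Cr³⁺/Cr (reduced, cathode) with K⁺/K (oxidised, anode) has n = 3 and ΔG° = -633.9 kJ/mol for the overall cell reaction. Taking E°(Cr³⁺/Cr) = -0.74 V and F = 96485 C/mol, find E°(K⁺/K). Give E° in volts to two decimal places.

-2.93 V

E°cell = −ΔG°/(nF) = −(-633.9×10³)/((3)(96485)) = +2.190 V.
Since Cr³⁺/Cr is the cathode and K⁺/K the anode, E°cell = E°(Cr³⁺/Cr) − E°(K⁺/K).
So E°(K⁺/K) = E°(Cr³⁺/Cr) − E°cell = (-0.74) − (+2.190) = -2.93 V.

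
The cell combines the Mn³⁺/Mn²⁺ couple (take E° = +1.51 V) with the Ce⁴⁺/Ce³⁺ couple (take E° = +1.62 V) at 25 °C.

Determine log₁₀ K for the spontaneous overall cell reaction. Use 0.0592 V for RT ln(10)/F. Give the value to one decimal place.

1.9

Cathode: Ce⁴⁺/Ce³⁺; anode: Mn³⁺/Mn²⁺. E°cell = +0.11 V, n = 1.
log K = nE°cell / 0.0592 = (1)(+0.11) / 0.0592 = 1.9.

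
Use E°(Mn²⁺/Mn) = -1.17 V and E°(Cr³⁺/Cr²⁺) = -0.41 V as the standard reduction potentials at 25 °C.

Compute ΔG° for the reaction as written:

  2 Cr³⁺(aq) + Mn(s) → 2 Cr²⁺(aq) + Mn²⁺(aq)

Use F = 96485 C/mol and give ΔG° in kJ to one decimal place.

As written, Cr³⁺/Cr²⁺ is reduced (cathode) and Mn²⁺/Mn is oxidised (anode), so E°cell = (-0.41) − (-1.17) = +0.76 V.
Balancing electrons gives n = 2.
ΔG° = −nFE° = −(2)(96485)(+0.76) = -146,657 J = -146.7 kJ.

-146.7 kJ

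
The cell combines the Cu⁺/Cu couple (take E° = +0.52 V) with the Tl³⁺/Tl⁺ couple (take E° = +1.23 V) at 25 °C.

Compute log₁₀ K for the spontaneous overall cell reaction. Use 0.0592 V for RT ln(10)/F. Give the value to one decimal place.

Cathode: Tl³⁺/Tl⁺; anode: Cu⁺/Cu. E°cell = +0.71 V, n = 2.
log K = nE°cell / 0.0592 = (2)(+0.71) / 0.0592 = 24.0.

24.0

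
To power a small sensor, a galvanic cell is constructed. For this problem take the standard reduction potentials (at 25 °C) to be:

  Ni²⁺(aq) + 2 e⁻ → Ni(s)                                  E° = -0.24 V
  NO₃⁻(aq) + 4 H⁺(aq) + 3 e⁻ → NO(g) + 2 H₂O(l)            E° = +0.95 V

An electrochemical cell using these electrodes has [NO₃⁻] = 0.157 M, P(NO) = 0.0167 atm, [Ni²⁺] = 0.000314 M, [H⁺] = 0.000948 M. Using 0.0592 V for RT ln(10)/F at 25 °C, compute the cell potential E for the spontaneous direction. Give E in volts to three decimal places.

+1.074 V

NO₃⁻/NO is the cathode (higher E°), Ni²⁺/Ni the anode: E°cell = +0.95 − (-0.24) = +1.19 V, n = 6.
Overall: 2 NO₃⁻(aq) + 8 H⁺(aq) + 3 Ni(s) → 2 NO(g) + 4 H₂O(l) + 3 Ni²⁺(aq)
Q = P(NO)^2·[Ni²⁺]^3 / ([NO₃⁻]^2·[H⁺]^8); log Q = 11.730.
E = E° − (0.0592/n) log Q = +1.19 − (0.0592/6)(11.730) = +1.074 V.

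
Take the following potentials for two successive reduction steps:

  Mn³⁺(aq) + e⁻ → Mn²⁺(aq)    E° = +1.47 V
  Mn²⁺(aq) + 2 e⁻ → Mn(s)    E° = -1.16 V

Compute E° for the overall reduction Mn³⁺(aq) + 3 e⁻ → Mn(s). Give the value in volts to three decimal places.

-0.283 V

Adding the free-energy changes (−nFE°) of the two steps gives −n₃FE°₃ = −n₁FE°₁ − n₂FE°₂.
E°₃ = (1×+1.47 + 2×-1.16) / 3 = (-0.850) / 3 = -0.283 V.
E° values themselves are not directly additive — weighting by electron count is essential.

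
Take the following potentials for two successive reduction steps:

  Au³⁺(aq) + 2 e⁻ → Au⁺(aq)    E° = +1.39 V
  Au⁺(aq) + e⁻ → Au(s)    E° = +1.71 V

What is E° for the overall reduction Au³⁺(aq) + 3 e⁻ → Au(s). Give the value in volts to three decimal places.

Standard free energies of sequential steps add: ΔG°₃ = ΔG°₁ + ΔG°₂, so n₃E°₃ = n₁E°₁ + n₂E°₂.
E°₃ = (2×+1.39 + 1×+1.71) / 3 = (+4.490) / 3 = +1.497 V.

+1.497 V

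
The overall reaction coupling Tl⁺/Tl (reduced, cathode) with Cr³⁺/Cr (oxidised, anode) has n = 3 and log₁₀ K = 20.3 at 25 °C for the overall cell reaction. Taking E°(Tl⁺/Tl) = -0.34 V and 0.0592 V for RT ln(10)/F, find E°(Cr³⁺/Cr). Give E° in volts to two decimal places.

E°cell = (0.0592/n)·log K = (0.0592/3)(20.3) = +0.401 V.
Since Tl⁺/Tl is the cathode and Cr³⁺/Cr the anode, E°cell = E°(Tl⁺/Tl) − E°(Cr³⁺/Cr).
So E°(Cr³⁺/Cr) = E°(Tl⁺/Tl) − E°cell = (-0.34) − (+0.401) = -0.74 V.

-0.74 V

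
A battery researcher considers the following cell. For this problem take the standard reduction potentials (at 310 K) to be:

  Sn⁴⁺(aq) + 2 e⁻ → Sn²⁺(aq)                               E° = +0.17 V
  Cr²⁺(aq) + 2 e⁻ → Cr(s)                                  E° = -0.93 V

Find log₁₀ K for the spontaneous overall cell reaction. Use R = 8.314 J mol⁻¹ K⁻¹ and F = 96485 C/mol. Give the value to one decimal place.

35.8

Cathode: Sn⁴⁺/Sn²⁺; anode: Cr²⁺/Cr. E°cell = (+0.17) − (-0.93) = +1.10 V, with n = 2.
ΔG° = −nFE° = −RT ln K, so ln K = nFE°/(RT) = (2)(96485)(+1.10) / ((8.314)(310)) = 82.359.
log₁₀ K = 82.359 / ln 10 = 35.8.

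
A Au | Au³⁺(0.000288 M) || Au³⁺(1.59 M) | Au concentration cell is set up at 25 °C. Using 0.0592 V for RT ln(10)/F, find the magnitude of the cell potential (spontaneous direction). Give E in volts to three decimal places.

For a concentration cell E°cell = 0. The 1.59 M side is the cathode (reduction is favoured where [Au³⁺] is higher).
With n = 3, E = −(0.0592/3) log([Au³⁺]ₐₙ/[Au³⁺]꜀ₐₜ) = −(0.0592/3) log(0.000288/1.59) = −(0.0592/3)(-3.742) = +0.074 V.

+0.074 V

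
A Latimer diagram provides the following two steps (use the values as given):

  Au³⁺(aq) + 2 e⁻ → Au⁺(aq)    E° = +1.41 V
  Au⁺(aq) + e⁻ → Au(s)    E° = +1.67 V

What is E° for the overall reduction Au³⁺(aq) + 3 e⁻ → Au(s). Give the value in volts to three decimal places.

+1.497 V

Standard free energies of sequential steps add: ΔG°₃ = ΔG°₁ + ΔG°₂, so n₃E°₃ = n₁E°₁ + n₂E°₂.
E°₃ = (2×+1.41 + 1×+1.67) / 3 = (+4.490) / 3 = +1.497 V.
Simply averaging or adding the two E° values would be wrong; the electron-weighted sum is required.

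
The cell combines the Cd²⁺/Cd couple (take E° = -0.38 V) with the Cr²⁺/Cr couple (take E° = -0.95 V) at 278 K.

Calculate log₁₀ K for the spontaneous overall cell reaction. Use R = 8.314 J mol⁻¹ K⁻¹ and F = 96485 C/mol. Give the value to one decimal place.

20.7

Cathode: Cd²⁺/Cd; anode: Cr²⁺/Cr. E°cell = (-0.38) − (-0.95) = +0.57 V, with n = 2.
ΔG° = −nFE° = −RT ln K, so ln K = nFE°/(RT) = (2)(96485)(+0.57) / ((8.314)(278)) = 47.589.
log₁₀ K = 47.589 / ln 10 = 20.7.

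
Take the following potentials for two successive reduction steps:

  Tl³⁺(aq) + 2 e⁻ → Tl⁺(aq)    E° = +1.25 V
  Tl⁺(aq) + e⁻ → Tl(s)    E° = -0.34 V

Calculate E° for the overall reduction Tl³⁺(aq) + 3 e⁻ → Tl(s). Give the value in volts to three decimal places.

+0.720 V

Since ΔG° = −nFE° is additive over sequential reductions, n₃E°₃ = n₁E°₁ + n₂E°₂.
E°₃ = (2×+1.25 + 1×-0.34) / 3 = (+2.160) / 3 = +0.720 V.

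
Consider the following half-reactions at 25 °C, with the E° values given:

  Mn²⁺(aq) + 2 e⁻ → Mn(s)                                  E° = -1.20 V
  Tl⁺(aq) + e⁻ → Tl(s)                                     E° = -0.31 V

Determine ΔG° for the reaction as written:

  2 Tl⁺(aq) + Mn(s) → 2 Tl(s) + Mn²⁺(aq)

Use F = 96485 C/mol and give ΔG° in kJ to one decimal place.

-171.7 kJ

As written, Tl⁺/Tl is reduced (cathode) and Mn²⁺/Mn is oxidised (anode), so E°cell = (-0.31) − (-1.20) = +0.89 V.
Balancing electrons gives n = 2.
ΔG° = −nFE° = −(2)(96485)(+0.89) = -171,743 J = -171.7 kJ.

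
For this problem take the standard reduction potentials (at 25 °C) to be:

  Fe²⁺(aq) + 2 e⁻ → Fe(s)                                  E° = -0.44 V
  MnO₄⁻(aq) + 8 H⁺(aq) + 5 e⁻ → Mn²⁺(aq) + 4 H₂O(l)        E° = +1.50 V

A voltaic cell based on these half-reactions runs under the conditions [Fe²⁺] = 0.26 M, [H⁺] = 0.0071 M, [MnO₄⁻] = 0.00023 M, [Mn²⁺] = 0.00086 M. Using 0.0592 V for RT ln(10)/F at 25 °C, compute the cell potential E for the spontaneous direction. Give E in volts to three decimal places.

MnO₄⁻/Mn²⁺ is the cathode (higher E°), Fe²⁺/Fe the anode: E°cell = +1.50 − (-0.44) = +1.94 V, n = 10.
Overall: 2 MnO₄⁻(aq) + 16 H⁺(aq) + 5 Fe(s) → 2 Mn²⁺(aq) + 8 H₂O(l) + 5 Fe²⁺(aq)
Q = [Mn²⁺]^2·[Fe²⁺]^5 / ([MnO₄⁻]^2·[H⁺]^16); log Q = 32.600.
E = E° − (0.0592/n) log Q = +1.94 − (0.0592/10)(32.600) = +1.747 V.

+1.747 V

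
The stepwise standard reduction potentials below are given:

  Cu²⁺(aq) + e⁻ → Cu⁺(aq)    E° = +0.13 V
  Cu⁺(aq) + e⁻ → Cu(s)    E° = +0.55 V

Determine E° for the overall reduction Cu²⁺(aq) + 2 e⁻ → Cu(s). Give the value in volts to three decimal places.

Standard free energies of sequential steps add: ΔG°₃ = ΔG°₁ + ΔG°₂, so n₃E°₃ = n₁E°₁ + n₂E°₂.
E°₃ = (1×+0.13 + 1×+0.55) / 2 = (+0.680) / 2 = +0.340 V.

+0.340 V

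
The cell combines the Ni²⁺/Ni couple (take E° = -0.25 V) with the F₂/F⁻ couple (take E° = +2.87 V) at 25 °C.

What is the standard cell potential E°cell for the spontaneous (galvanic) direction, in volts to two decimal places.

+3.12 V

The F₂/F⁻ couple has the higher reduction potential, so it is the cathode; Ni²⁺/Ni is oxidised at the anode.
E°cell = E°(cathode) − E°(anode) = (+2.87) − (-0.25) = +3.12 V.
Since E°cell > 0, the reaction is spontaneous under standard conditions.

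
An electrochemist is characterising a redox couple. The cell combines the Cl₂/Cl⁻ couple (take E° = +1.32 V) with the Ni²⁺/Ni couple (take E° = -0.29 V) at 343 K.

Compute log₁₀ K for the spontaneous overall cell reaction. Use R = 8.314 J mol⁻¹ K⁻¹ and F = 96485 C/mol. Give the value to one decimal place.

47.3

Cathode: Cl₂/Cl⁻; anode: Ni²⁺/Ni. E°cell = (+1.32) − (-0.29) = +1.61 V, with n = 2.
ΔG° = −nFE° = −RT ln K, so ln K = nFE°/(RT) = (2)(96485)(+1.61) / ((8.314)(343)) = 108.946.
log₁₀ K = 108.946 / ln 10 = 47.3.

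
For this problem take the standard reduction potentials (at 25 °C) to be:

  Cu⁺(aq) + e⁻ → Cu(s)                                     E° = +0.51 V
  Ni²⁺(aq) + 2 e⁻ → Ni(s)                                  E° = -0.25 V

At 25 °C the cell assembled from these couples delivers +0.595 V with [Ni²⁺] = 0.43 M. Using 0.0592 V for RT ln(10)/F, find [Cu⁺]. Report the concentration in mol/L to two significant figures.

Cu⁺/Cu is the cathode, Ni²⁺/Ni the anode: E°cell = +0.76 V, n = 2.
Overall reaction: 2 Cu⁺(aq) + Ni(s) → 2 Cu(s) + Ni²⁺(aq); Q = [Ni²⁺]^1/[Cu⁺]^2.
From E = E° − (0.0592/n) log Q: log Q = (E° − E)·n/0.0592 = (+0.76 − (+0.595))·2/0.0592 = 5.5743.
So 2·log[Cu⁺] = 1·log(0.43) − log Q = -0.3665 − (5.5743) = -5.9408; log[Cu⁺] = -5.9408 / 2 = -2.9704; [Cu⁺] = 10^(-2.9704) ≈ 0.0011 M.

0.0011 M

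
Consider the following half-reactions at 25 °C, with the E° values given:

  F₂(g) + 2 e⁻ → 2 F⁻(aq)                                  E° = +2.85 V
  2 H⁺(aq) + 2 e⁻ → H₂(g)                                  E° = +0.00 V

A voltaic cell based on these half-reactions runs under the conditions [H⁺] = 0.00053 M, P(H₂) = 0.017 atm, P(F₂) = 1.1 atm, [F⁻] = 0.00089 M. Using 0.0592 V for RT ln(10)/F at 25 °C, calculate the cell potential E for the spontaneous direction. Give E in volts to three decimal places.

F₂/F⁻ is the cathode (higher E°), H⁺/H₂ the anode: E°cell = +2.85 − (+0.00) = +2.85 V, n = 2.
Overall: F₂(g) + H₂(g) → 2 F⁻(aq) + 2 H⁺(aq)
Q = [F⁻]^2·[H⁺]^2 / (P(F₂)·P(H₂)); log Q = -10.925.
E = E° − (0.0592/n) log Q = +2.85 − (0.0592/2)(-10.925) = +3.173 V.

+3.173 V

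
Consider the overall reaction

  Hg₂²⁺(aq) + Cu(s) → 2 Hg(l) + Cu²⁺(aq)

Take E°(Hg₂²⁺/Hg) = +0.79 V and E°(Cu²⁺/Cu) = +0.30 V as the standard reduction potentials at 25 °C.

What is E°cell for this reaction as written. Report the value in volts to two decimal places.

The Hg₂²⁺/Hg couple has the higher reduction potential, so it is the cathode; Cu²⁺/Cu is oxidised at the anode.
E°cell = E°(cathode) − E°(anode) = (+0.79) − (+0.30) = +0.49 V.

+0.49 V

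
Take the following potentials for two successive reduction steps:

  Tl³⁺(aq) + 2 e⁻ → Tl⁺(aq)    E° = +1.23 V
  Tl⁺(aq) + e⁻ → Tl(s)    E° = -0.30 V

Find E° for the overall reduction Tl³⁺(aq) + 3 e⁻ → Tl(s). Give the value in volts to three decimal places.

Since ΔG° = −nFE° is additive over sequential reductions, n₃E°₃ = n₁E°₁ + n₂E°₂.
E°₃ = (2×+1.23 + 1×-0.30) / 3 = (+2.160) / 3 = +0.720 V.
Simply averaging or adding the two E° values would be wrong; the electron-weighted sum is required.

+0.720 V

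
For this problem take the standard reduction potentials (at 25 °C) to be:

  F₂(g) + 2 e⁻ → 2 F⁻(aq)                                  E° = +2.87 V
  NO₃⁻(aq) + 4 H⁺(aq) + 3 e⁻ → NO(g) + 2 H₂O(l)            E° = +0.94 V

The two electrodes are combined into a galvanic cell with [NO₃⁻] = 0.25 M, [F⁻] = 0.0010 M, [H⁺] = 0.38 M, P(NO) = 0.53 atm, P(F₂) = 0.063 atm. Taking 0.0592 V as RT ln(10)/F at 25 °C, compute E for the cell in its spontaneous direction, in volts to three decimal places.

+2.112 V

F₂/F⁻ is the cathode (higher E°), NO₃⁻/NO the anode: E°cell = +2.87 − (+0.94) = +1.93 V, n = 6.
Overall: 3 F₂(g) + 2 NO(g) + 4 H₂O(l) → 6 F⁻(aq) + 2 NO₃⁻(aq) + 8 H⁺(aq)
Q = [F⁻]^6·[NO₃⁻]^2·[H⁺]^8 / (P(F₂)^3·P(NO)^2); log Q = -18.412.
E = E° − (0.0592/n) log Q = +1.93 − (0.0592/6)(-18.412) = +2.112 V.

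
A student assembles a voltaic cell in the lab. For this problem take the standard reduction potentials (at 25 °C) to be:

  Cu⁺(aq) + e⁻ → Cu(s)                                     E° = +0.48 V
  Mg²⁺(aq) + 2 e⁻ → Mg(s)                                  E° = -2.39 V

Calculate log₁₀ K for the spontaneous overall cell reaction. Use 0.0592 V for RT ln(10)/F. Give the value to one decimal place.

97.0

Cathode: Cu⁺/Cu; anode: Mg²⁺/Mg. E°cell = +2.87 V, n = 2.
log K = nE°cell / 0.0592 = (2)(+2.87) / 0.0592 = 97.0.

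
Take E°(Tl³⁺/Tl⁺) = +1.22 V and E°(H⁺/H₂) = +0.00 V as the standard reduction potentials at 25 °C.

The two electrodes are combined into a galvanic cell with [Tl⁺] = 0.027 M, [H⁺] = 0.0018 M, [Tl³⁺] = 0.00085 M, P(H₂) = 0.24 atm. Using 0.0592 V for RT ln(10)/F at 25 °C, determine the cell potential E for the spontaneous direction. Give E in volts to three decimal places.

+1.320 V

Tl³⁺/Tl⁺ is the cathode (higher E°), H⁺/H₂ the anode: E°cell = +1.22 − (+0.00) = +1.22 V, n = 2.
Overall: Tl³⁺(aq) + H₂(g) → Tl⁺(aq) + 2 H⁺(aq)
Q = [Tl⁺]·[H⁺]^2 / ([Tl³⁺]·P(H₂)); log Q = -3.368.
E = E° − (0.0592/n) log Q = +1.22 − (0.0592/2)(-3.368) = +1.320 V.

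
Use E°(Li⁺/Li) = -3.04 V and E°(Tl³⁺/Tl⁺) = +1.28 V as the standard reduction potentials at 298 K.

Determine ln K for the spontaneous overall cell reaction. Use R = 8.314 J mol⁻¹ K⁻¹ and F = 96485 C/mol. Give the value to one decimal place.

336.5

Cathode: Tl³⁺/Tl⁺; anode: Li⁺/Li. E°cell = (+1.28) − (-3.04) = +4.32 V, with n = 2.
ΔG° = −nFE° = −RT ln K, so ln K = nFE°/(RT) = (2)(96485)(+4.32) / ((8.314)(298)) = 336.471.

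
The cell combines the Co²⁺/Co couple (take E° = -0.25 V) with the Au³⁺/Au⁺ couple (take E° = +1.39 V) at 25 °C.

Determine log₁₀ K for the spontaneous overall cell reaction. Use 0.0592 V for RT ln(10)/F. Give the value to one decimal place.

Cathode: Au³⁺/Au⁺; anode: Co²⁺/Co. E°cell = +1.64 V, n = 2.
log K = nE°cell / 0.0592 = (2)(+1.64) / 0.0592 = 55.4.

55.4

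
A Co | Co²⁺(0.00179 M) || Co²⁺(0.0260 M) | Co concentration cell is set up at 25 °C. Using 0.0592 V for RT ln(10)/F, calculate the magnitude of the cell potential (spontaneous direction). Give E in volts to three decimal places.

For a concentration cell E°cell = 0. The 0.0260 M side is the cathode (reduction is favoured where [Co²⁺] is higher).
With n = 2, E = −(0.0592/2) log([Co²⁺]ₐₙ/[Co²⁺]꜀ₐₜ) = −(0.0592/2) log(0.00179/0.026) = −(0.0592/2)(-1.162) = +0.034 V.

+0.034 V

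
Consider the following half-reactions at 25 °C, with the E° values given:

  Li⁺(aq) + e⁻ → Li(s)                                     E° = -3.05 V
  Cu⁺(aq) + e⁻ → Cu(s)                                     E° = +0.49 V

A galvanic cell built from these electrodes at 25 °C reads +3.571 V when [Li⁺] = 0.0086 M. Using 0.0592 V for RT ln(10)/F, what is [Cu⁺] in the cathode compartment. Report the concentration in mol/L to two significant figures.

Cu⁺/Cu is the cathode, Li⁺/Li the anode: E°cell = +3.54 V, n = 1.
Overall reaction: Cu⁺(aq) + Li(s) → Cu(s) + Li⁺(aq); Q = [Li⁺]^1/[Cu⁺]^1.
From E = E° − (0.0592/n) log Q: log Q = (E° − E)·n/0.0592 = (+3.54 − (+3.571))·1/0.0592 = -0.5236.
So 1·log[Cu⁺] = 1·log(0.0086) − log Q = -2.0655 − (-0.5236) = -1.5419; [Cu⁺] = 10^(-1.5419) ≈ 0.029 M.

0.029 M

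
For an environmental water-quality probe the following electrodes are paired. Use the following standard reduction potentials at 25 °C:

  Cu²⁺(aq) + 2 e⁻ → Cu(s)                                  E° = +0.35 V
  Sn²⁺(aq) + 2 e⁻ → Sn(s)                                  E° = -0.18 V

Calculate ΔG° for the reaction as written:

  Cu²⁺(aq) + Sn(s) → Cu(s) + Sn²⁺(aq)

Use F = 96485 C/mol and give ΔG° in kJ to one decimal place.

As written, Cu²⁺/Cu is reduced (cathode) and Sn²⁺/Sn is oxidised (anode), so E°cell = (+0.35) − (-0.18) = +0.53 V.
Balancing electrons gives n = 2.
ΔG° = −nFE° = −(2)(96485)(+0.53) = -102,274 J = -102.3 kJ.

-102.3 kJ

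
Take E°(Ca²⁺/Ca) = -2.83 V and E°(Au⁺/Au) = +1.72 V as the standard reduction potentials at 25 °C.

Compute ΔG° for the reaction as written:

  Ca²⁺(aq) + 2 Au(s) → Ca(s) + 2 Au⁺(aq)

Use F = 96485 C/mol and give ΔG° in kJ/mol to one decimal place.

+878.0 kJ/mol

As written, Ca²⁺/Ca is reduced (cathode) and Au⁺/Au is oxidised (anode), so E°cell = (-2.83) − (+1.72) = -4.55 V.
Balancing electrons gives n = 2.
ΔG° = −nFE° = −(2)(96485)(-4.55) = 878,014 J = +878.0 kJ/mol.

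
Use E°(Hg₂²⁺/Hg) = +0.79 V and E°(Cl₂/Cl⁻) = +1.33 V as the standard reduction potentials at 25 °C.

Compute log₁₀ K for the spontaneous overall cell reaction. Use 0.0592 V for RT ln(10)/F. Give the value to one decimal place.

18.2

Cathode: Cl₂/Cl⁻; anode: Hg₂²⁺/Hg. E°cell = +0.54 V, n = 2.
log K = nE°cell / 0.0592 = (2)(+0.54) / 0.0592 = 18.2.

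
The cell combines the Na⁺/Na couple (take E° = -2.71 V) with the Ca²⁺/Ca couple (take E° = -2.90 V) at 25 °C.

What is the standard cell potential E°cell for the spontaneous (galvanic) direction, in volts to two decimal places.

+0.19 V

The Na⁺/Na couple has the higher reduction potential, so it is the cathode; Ca²⁺/Ca is oxidised at the anode.
E°cell = E°(cathode) − E°(anode) = (-2.71) − (-2.90) = +0.19 V.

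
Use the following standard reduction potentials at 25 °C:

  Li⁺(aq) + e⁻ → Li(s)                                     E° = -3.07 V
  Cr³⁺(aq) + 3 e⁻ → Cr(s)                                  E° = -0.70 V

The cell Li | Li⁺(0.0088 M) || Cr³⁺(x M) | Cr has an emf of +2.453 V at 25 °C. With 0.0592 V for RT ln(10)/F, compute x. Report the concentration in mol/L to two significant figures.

0.011 M

Cr³⁺/Cr is the cathode, Li⁺/Li the anode: E°cell = +2.37 V, n = 3.
Overall reaction: Cr³⁺(aq) + 3 Li(s) → Cr(s) + 3 Li⁺(aq); Q = [Li⁺]^3/[Cr³⁺]^1.
From E = E° − (0.0592/n) log Q: log Q = (E° − E)·n/0.0592 = (+2.37 − (+2.453))·3/0.0592 = -4.2061.
So 1·log[Cr³⁺] = 3·log(0.0088) − log Q = -6.1666 − (-4.2061) = -1.9605; [Cr³⁺] = 10^(-1.9605) ≈ 0.011 M.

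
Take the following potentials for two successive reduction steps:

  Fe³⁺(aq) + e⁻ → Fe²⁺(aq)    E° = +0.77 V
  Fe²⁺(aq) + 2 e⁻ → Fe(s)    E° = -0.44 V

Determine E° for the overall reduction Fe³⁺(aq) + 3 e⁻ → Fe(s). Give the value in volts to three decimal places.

Standard free energies of sequential steps add: ΔG°₃ = ΔG°₁ + ΔG°₂, so n₃E°₃ = n₁E°₁ + n₂E°₂.
E°₃ = (1×+0.77 + 2×-0.44) / 3 = (-0.110) / 3 = -0.037 V.
Simply averaging or adding the two E° values would be wrong; the electron-weighted sum is required.

-0.037 V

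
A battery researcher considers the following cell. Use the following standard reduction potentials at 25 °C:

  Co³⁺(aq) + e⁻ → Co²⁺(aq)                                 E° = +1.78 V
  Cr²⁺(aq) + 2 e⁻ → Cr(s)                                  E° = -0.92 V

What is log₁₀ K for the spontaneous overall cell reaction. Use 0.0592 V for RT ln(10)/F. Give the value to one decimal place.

91.2

Cathode: Co³⁺/Co²⁺; anode: Cr²⁺/Cr. E°cell = +2.70 V, n = 2.
log K = nE°cell / 0.0592 = (2)(+2.70) / 0.0592 = 91.2.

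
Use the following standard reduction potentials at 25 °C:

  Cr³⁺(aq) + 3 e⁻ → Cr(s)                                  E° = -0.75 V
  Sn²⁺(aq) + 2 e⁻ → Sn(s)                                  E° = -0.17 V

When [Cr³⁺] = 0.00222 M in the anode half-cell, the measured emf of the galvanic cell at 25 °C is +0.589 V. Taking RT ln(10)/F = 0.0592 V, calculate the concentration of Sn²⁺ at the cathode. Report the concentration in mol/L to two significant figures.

0.034 M

Sn²⁺/Sn is the cathode, Cr³⁺/Cr the anode: E°cell = +0.58 V, n = 6.
Overall reaction: 3 Sn²⁺(aq) + 2 Cr(s) → 3 Sn(s) + 2 Cr³⁺(aq); Q = [Cr³⁺]^2/[Sn²⁺]^3.
From E = E° − (0.0592/n) log Q: log Q = (E° − E)·n/0.0592 = (+0.58 − (+0.589))·6/0.0592 = -0.9122.
So 3·log[Sn²⁺] = 2·log(0.00222) − log Q = -5.3073 − (-0.9122) = -4.3951; log[Sn²⁺] = -4.3951 / 3 = -1.4650; [Sn²⁺] = 10^(-1.4650) ≈ 0.034 M.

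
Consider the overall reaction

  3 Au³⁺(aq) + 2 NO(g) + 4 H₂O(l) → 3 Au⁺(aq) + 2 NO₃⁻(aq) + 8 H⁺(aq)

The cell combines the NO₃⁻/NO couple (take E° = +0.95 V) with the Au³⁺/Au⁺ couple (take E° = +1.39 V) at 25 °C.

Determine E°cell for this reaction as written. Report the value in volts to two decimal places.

The Au³⁺/Au⁺ couple has the higher reduction potential, so it is the cathode; NO₃⁻/NO is oxidised at the anode.
E°cell = E°(cathode) − E°(anode) = (+1.39) − (+0.95) = +0.44 V.

+0.44 V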